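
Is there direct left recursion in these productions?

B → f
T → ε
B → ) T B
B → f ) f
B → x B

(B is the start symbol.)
No direct left recursion

B → f: starts with f
T → ε: starts with ε
B → ) T B: starts with ')'
B → f ) f: starts with f
B → x B: starts with x

No direct left recursion found.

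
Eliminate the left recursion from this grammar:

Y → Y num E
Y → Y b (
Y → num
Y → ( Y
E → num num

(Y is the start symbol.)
Y is directly left-recursive. The standard transformation for
  A → A α₁ | ... | A α_m | β₁ | ... | β_n
is
  A  → β₁ A' | ... | β_n A'
  A' → α₁ A' | ... | α_m A' | ε

Y → num becomes Y → num Y'
Y → ( Y becomes Y → ( Y Y'
Y → Y num E becomes Y' → num E Y'
Y → Y b ( becomes Y' → b ( Y'
Add Y' → ε

Productions for other non-terminals are unchanged:
  E → num num

Resulting grammar:
Y → num Y'
Y → ( Y Y'
Y' → num E Y'
Y' → b ( Y'
Y' → ε
E → num num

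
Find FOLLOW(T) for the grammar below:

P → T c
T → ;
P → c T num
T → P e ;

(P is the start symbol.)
{ 'c', 'num' }

In P → T c: T is followed by c, add FIRST(c) \ {ε} = { 'c' }
In P → c T num: T is followed by num, add FIRST(num) \ {ε} = { 'num' }

Taking the union: FOLLOW(T) = { 'c', 'num' }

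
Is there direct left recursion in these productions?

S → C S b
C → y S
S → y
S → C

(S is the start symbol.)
Direct left recursion occurs when N → N α for some non-terminal N (the right-hand side begins with the left-hand side itself).

S → C S b: starts with C
C → y S: starts with y
S → y: starts with y
S → C: starts with C

No direct left recursion found.

Answer: No direct left recursion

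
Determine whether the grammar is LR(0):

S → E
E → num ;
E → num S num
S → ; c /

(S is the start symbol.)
Augment with S' → S and build the canonical LR(0) collection (I0 = CLOSURE({[S' → . S]}), then GOTO on every symbol after a dot until no new states appear). It has 10 states:
  I0: { [E → . num ;], [E → . num S num], [S → . ; c /], [S → . E], [S' → . S] }  — shift
  I1: { [S → ; . c /] }  — shift
  I2: { [S → E .] }  — reduce
  I3: { [S' → S .] }  — accept
  I4: { [E → . num ;], [E → . num S num], [E → num . ;], [E → num . S num], [S → . ; c /], [S → . E] }  — shift
  I5: { [E → num ; .], [S → ; . c /] }  — shift, reduce
  I6: { [E → num S . num] }  — shift
  I7: { [E → num S num .] }  — reduce
  I8: { [S → ; c . /] }  — shift
  I9: { [S → ; c / .] }  — reduce

Conflict in state I5:
  Shift-reduce conflict between [E → num ; .] and [S → ; . c /]
So the grammar is NOT LR(0).

Answer: No. Shift-reduce conflict between [E → num ; .] and [S → ; . c /]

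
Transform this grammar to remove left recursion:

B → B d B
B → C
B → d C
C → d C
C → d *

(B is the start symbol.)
B → C B'
B → d C B'
B' → d B B'
B' → ε
C → d C
C → d *

B is directly left-recursive. The standard transformation for
  A → A α₁ | ... | A α_m | β₁ | ... | β_n
is
  A  → β₁ A' | ... | β_n A'
  A' → α₁ A' | ... | α_m A' | ε

B → C becomes B → C B'
B → d C becomes B → d C B'
B → B d B becomes B' → d B B'
Add B' → ε

Productions for other non-terminals are unchanged:
  C → d C
  C → d *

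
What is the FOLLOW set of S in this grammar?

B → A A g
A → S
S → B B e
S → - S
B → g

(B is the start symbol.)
To compute FOLLOW(S), find every occurrence of S on a right-hand side N → α S β: add FIRST(β) \ {ε}, and if β is empty or nullable also add FOLLOW(N). Iterate to a fixed point.

In A → S: S is at the end, add FOLLOW(A)
In S → - S: S is at the end; this adds FOLLOW(S) to itself — nothing new

The FOLLOW sets referred to above (computed the same way, to a fixed point):
  FOLLOW(A) = { '-', 'g' }

Taking the union: FOLLOW(S) = { '-', 'g' }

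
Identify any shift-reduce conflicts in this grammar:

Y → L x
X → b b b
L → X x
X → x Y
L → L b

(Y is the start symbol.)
No shift-reduce conflicts

A shift-reduce conflict occurs when an LR(0) state has both:
  - a complete (reduce) item [A → α .] (dot at the end), and
  - a shift item [B → β . c γ] (dot before a terminal).

Augment with Y' → Y and build the canonical LR(0) collection (I0 = CLOSURE({[Y' → . Y]}), then GOTO on every symbol after a dot until no new states appear). It has 12 states:
  I0: { [L → . L b], [L → . X x], [X → . b b b], [X → . x Y], [Y → . L x], [Y' → . Y] }  — shift
  I1: { [L → L . b], [Y → L . x] }  — shift
  I2: { [L → X . x] }  — shift
  I3: { [Y' → Y .] }  — accept
  I4: { [X → b . b b] }  — shift
  I5: { [L → . L b], [L → . X x], [X → . b b b], [X → . x Y], [X → x . Y], [Y → . L x] }  — shift
  I6: { [X → x Y .] }  — reduce
  I7: { [X → b b . b] }  — shift
  I8: { [X → b b b .] }  — reduce
  I9: { [L → X x .] }  — reduce
  I10: { [L → L b .] }  — reduce
  I11: { [Y → L x .] }  — reduce

No state contains both a complete item and a shift item.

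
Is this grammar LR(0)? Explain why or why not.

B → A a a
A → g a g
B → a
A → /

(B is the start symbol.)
Yes, the grammar is LR(0)

Augment with B' → B and build the canonical LR(0) collection (I0 = CLOSURE({[B' → . B]}), then GOTO on every symbol after a dot until no new states appear). It has 10 states:
  I0: { [A → . /], [A → . g a g], [B → . A a a], [B → . a], [B' → . B] }  — shift
  I1: { [A → / .] }  — reduce
  I2: { [B → A . a a] }  — shift
  I3: { [B' → B .] }  — accept
  I4: { [B → a .] }  — reduce
  I5: { [A → g . a g] }  — shift
  I6: { [A → g a . g] }  — shift
  I7: { [A → g a g .] }  — reduce
  I8: { [B → A a . a] }  — shift
  I9: { [B → A a a .] }  — reduce

Every state is either a pure shift/goto state or contains exactly one complete item and nothing to shift — no conflicts. The grammar is LR(0).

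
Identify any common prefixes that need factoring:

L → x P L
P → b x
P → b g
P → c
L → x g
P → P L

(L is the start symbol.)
Left-factoring is needed when two productions for the same non-terminal
share a common prefix on the right-hand side.

Productions for L:
  L → x P L
  L → x g
Productions for P:
  P → b x
  P → b g
  P → c
  P → P L

Found common prefix 'x' in productions for L
Found common prefix 'b' in productions for P

Answer: Yes, L has productions with common prefix 'x'; P has productions with common prefix 'b'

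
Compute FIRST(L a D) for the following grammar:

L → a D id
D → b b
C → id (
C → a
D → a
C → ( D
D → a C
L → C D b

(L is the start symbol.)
{ '(', 'a', 'id' }

FIRST sets of the non-terminals involved (from the grammar, by fixed-point iteration):
  FIRST(L) = { '(', 'a', 'id' }

To compute FIRST(L a D), process the symbols left to right:
Symbol L is a non-terminal. Add FIRST(L) \ {ε} = { '(', 'a', 'id' }
L is not nullable (ε ∉ FIRST(L)), so stop here.
FIRST(L a D) = { '(', 'a', 'id' }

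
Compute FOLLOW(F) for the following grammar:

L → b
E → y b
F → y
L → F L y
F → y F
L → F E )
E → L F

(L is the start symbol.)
{ ')', 'b', 'y' }

To compute FOLLOW(F), find every occurrence of F on a right-hand side N → α F β: add FIRST(β) \ {ε}, and if β is empty or nullable also add FOLLOW(N). Iterate to a fixed point.

In L → F L y: F is followed by L y, add FIRST(L y) \ {ε} = { 'b', 'y' }
In F → y F: F is at the end; this adds FOLLOW(F) to itself — nothing new
In L → F E ): F is followed by E ')', add FIRST(E ')') \ {ε} = { 'b', 'y' }
In E → L F: F is at the end, add FOLLOW(E)

The FOLLOW sets referred to above (computed the same way, to a fixed point):
  FOLLOW(E) = { ')' }

Taking the union: FOLLOW(F) = { ')', 'b', 'y' }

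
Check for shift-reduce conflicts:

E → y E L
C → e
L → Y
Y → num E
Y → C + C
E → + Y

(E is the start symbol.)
No shift-reduce conflicts

A shift-reduce conflict occurs when an LR(0) state has both:
  - a complete (reduce) item [A → α .] (dot at the end), and
  - a shift item [B → β . c γ] (dot before a terminal).

Augment with E' → E and build the canonical LR(0) collection (I0 = CLOSURE({[E' → . E]}), then GOTO on every symbol after a dot until no new states appear). It has 14 states:
  I0: { [E → . + Y], [E → . y E L], [E' → . E] }  — shift
  I1: { [C → . e], [E → + . Y], [Y → . C + C], [Y → . num E] }  — shift
  I2: { [E' → E .] }  — accept
  I3: { [E → . + Y], [E → . y E L], [E → y . E L] }  — shift
  I4: { [C → . e], [E → y E . L], [L → . Y], [Y → . C + C], [Y → . num E] }  — shift
  I5: { [Y → C . + C] }  — shift
  I6: { [E → y E L .] }  — reduce
  I7: { [L → Y .] }  — reduce
  I8: { [C → e .] }  — reduce
  I9: { [E → . + Y], [E → . y E L], [Y → num . E] }  — shift
  I10: { [Y → num E .] }  — reduce
  I11: { [C → . e], [Y → C + . C] }  — shift
  I12: { [Y → C + C .] }  — reduce
  I13: { [E → + Y .] }  — reduce

No state contains both a complete item and a shift item.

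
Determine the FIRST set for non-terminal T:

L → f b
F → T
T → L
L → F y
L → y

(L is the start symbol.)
FIRST sets of the other non-terminals involved (by the same procedure, iterated to a fixed point):
  FIRST(L) = { 'f', 'y' }

From T → L:
  - L is a non-terminal: add FIRST(L) \ {ε} = { 'f', 'y' }
    L is not nullable, so stop

Collecting: FIRST(T) = { 'f', 'y' }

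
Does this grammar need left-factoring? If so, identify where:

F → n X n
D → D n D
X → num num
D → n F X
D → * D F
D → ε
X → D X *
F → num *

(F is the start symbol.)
No, left-factoring is not needed

Left-factoring is needed when two productions for the same non-terminal
share a common prefix on the right-hand side.

Productions for F:
  F → n X n
  F → num *
Productions for D:
  D → D n D
  D → n F X
  D → * D F
  D → ε
Productions for X:
  X → num num
  X → D X *

No common prefixes found.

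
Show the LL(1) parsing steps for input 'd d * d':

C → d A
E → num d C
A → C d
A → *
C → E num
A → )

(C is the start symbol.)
Stack is shown with the top on the left.

Stack    Input      Action
--------------------------
C $      d d * d $  output C → d A
d A $    d d * d $  match 'd'
A $      d * d $    output A → C d
C d $    d * d $    output C → d A
d A d $  d * d $    match 'd'
A d $    * d $      output A → *
* d $    * d $      match '*'
d $      d $        match 'd'
$        $          accept

The string is accepted.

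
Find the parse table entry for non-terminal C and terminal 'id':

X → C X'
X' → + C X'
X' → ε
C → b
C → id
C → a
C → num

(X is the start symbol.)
To find M[C, 'id'], we find productions for C where 'id' is in the predict set (PREDICT(N → α) = (FIRST(α) \ {ε}) ∪ (FOLLOW(N) if α ⇒* ε)).

C → b: PREDICT = { 'b' }
C → id: PREDICT = { 'id' }
  'id' is in predict set, so this production goes in M[C, 'id']
C → a: PREDICT = { 'a' }
C → num: PREDICT = { 'num' }

M[C, 'id'] = C → id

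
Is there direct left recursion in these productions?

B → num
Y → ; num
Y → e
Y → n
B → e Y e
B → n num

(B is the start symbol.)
Direct left recursion occurs when N → N α for some non-terminal N (the right-hand side begins with the left-hand side itself).

B → num: starts with num
Y → ; num: starts with ';'
Y → e: starts with e
Y → n: starts with n
B → e Y e: starts with e
B → n num: starts with n

No direct left recursion found.

Answer: No direct left recursion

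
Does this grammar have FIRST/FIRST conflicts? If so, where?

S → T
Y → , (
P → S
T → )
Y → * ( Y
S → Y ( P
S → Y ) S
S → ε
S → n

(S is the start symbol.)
FIRST sets of the non-terminals at (or reachable through a nullable prefix from) the front of some alternative:
  FIRST(T) = { ')' }
  FIRST(Y) = { '*', ',' }

Productions for S:
  S → T: FIRST = { ')' }
  S → Y ( P: FIRST = { '*', ',' }
  S → Y ) S: FIRST = { '*', ',' }
  S → ε: FIRST = { ε }
  S → n: FIRST = { 'n' }
Productions for Y:
  Y → , (: FIRST = { ',' }
  Y → * ( Y: FIRST = { '*' }
P, T have only one production, so no FIRST/FIRST conflict is possible there.

Conflict for S: S → Y ( P and S → Y ) S
  Overlap: { '*', ',' }

Answer: Yes. S → Y '(' P / S → Y ')' S on { '*', ',' }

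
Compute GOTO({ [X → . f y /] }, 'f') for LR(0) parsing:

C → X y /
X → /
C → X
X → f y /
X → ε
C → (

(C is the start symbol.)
GOTO(I, 'f') = CLOSURE({ [A → αX.β] : [A → α.Xβ] ∈ I, X = 'f' })

Items with dot before 'f', with the dot advanced:
  [X → . f y /] → [X → f . y /]
Closure adds nothing (no advanced item has the dot before a non-terminal).

GOTO = { [X → f . y /] }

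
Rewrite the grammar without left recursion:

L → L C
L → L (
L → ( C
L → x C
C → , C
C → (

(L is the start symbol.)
L → ( C L'
L → x C L'
L' → C L'
L' → ( L'
L' → ε
C → , C
C → (

L is directly left-recursive. The standard transformation for
  A → A α₁ | ... | A α_m | β₁ | ... | β_n
is
  A  → β₁ A' | ... | β_n A'
  A' → α₁ A' | ... | α_m A' | ε

L → ( C becomes L → ( C L'
L → x C becomes L → x C L'
L → L C becomes L' → C L'
L → L ( becomes L' → ( L'
Add L' → ε

Productions for other non-terminals are unchanged:
  C → , C
  C → (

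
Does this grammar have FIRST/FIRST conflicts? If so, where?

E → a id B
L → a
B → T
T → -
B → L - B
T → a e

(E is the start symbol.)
Yes. B → T / B → L '-' B on { 'a' }

A FIRST/FIRST conflict occurs when two productions N → α and N → β for the same non-terminal have FIRST(α) ∩ FIRST(β) ≠ ∅ (with ε ∈ FIRST of a nullable right-hand side, so two nullable alternatives also conflict).

FIRST sets of the non-terminals at (or reachable through a nullable prefix from) the front of some alternative:
  FIRST(T) = { '-', 'a' }
  FIRST(L) = { 'a' }

Productions for B:
  B → T: FIRST = { '-', 'a' }
  B → L - B: FIRST = { 'a' }
Productions for T:
  T → -: FIRST = { '-' }
  T → a e: FIRST = { 'a' }
E, L have only one production, so no FIRST/FIRST conflict is possible there.

Conflict for B: B → T and B → L - B
  Overlap: { 'a' }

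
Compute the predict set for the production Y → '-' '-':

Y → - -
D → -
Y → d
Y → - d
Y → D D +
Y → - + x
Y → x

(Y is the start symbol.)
PREDICT(Y → '-' '-') = (FIRST(RHS) \ {ε}) ∪ (FOLLOW(Y) if ε ∈ FIRST(RHS), i.e. RHS ⇒* ε)
FIRST('-' '-') = { '-' }
ε ∉ FIRST('-' '-'), so FOLLOW(Y) is not added.
PREDICT(Y → '-' '-') = { '-' }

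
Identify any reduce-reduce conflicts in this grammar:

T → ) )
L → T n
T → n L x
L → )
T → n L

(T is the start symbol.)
A reduce-reduce conflict occurs when an LR(0) state has two complete items [A → α .] and [B → β .] — both call for a reduction, and with no lookahead the parser cannot choose between them.

Augment with T' → T and build the canonical LR(0) collection (I0 = CLOSURE({[T' → . T]}), then GOTO on every symbol after a dot until no new states appear). It has 10 states:
  I0: { [T → . ) )], [T → . n L x], [T → . n L], [T' → . T] }  — shift
  I1: { [T → ) . )] }  — shift
  I2: { [T' → T .] }  — accept
  I3: { [L → . )], [L → . T n], [T → . ) )], [T → . n L x], [T → . n L], [T → n . L x], [T → n . L] }  — shift
  I4: { [L → ) .], [T → ) . )] }  — shift, reduce
  I5: { [T → n L . x], [T → n L .] }  — shift, reduce
  I6: { [L → T . n] }  — shift
  I7: { [L → T n .] }  — reduce
  I8: { [T → n L x .] }  — reduce
  I9: { [T → ) ) .] }  — reduce

No state contains more than one complete item.

Answer: No reduce-reduce conflicts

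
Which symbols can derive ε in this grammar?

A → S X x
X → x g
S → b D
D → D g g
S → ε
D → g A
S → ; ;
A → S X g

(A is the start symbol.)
A non-terminal is nullable if it can derive ε (the empty string): either it has an ε-production, or it has a production whose right-hand side consists entirely of nullable non-terminals.

ε-productions: S → ε
So S is immediately nullable.
No further non-terminal can be added: every production for the remaining non-terminals contains a terminal or a non-nullable non-terminal.
Nullable = { 'S' }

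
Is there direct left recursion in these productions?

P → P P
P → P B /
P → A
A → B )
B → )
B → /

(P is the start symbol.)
Direct left recursion occurs when N → N α for some non-terminal N (the right-hand side begins with the left-hand side itself).

P → P P: LEFT RECURSIVE (starts with P)
P → P B /: LEFT RECURSIVE (starts with P)
P → A: starts with A
A → B ): starts with B
B → ): starts with ')'
B → /: starts with '/'

The grammar has direct left recursion on: P.

Answer: Yes, P is left-recursive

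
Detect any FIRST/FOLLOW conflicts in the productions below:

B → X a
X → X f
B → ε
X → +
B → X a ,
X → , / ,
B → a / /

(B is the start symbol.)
A FIRST/FOLLOW conflict occurs when a non-terminal N has a nullable alternative N → β (β ⇒* ε) and another alternative N → α with FIRST(α) ∩ FOLLOW(N) ≠ ∅: on such a lookahead the parser cannot decide between expanding α and letting N vanish via β.

Nullable non-terminals: B.
FIRST sets used below: FIRST(X) = { '+', ',' }

B: nullable alternative(s) B → ε; FOLLOW(B) = { $ }
  B → X a: FIRST \ {ε} = { '+', ',' } — disjoint from FOLLOW(B)
  B → ε: FIRST \ {ε} = { } — this is the only nullable alternative, skip
  B → X a ,: FIRST \ {ε} = { '+', ',' } — disjoint from FOLLOW(B)
  B → a / /: FIRST \ {ε} = { 'a' } — disjoint from FOLLOW(B)

X has no nullable alternative, so no FIRST/FOLLOW check is needed there.

No FIRST/FOLLOW conflicts found.

Answer: No FIRST/FOLLOW conflicts.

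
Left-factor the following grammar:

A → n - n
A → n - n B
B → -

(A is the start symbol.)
A → n - n A'
A' → ε
A' → B
B → -

Left-factoring transforms A → αβ₁ | αβ₂ into A → αA' and A' → β₁ | β₂
(α is the longest common prefix among the alternatives). Repeat until
no nonterminal has two alternatives with a common prefix.

Round 1: A has alternatives sharing prefix 'n - n'. Introduce A': A → n - n A'
  Add: A' → ε
  Add: A' → B

No remaining common prefixes — done.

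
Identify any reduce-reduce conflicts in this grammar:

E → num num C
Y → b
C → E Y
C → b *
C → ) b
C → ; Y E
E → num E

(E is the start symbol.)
No reduce-reduce conflicts

Augment with E' → E and build the canonical LR(0) collection (I0 = CLOSURE({[E' → . E]}), then GOTO on every symbol after a dot until no new states appear). It has 16 states:
  I0: { [E → . num E], [E → . num num C], [E' → . E] }  — shift
  I1: { [E' → E .] }  — accept
  I2: { [E → . num E], [E → . num num C], [E → num . E], [E → num . num C] }  — shift
  I3: { [E → num E .] }  — reduce
  I4: { [C → . ) b], [C → . ; Y E], [C → . E Y], [C → . b *], [E → . num E], [E → . num num C], [E → num . E], [E → num . num C], [E → num num . C] }  — shift
  I5: { [C → ) . b] }  — shift
  I6: { [C → ; . Y E], [Y → . b] }  — shift
  I7: { [E → num num C .] }  — reduce
  I8: { [C → E . Y], [E → num E .], [Y → . b] }  — shift, reduce
  I9: { [C → b . *] }  — shift
  I10: { [C → b * .] }  — reduce
  I11: { [C → E Y .] }  — reduce
  I12: { [Y → b .] }  — reduce
  I13: { [C → ; Y . E], [E → . num E], [E → . num num C] }  — shift
  I14: { [C → ; Y E .] }  — reduce
  I15: { [C → ) b .] }  — reduce

No state contains more than one complete item.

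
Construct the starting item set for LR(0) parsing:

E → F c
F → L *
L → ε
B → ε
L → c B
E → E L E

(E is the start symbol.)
{ [E → . E L E], [E → . F c], [E' → . E], [F → . L *], [L → . c B], [L → .] }

First, augment the grammar with E' → E
I₀ = CLOSURE({ [E' → . E] }):
  [E' → . E] has the dot before E: add [E → . F c], [E → . E L E]
  [E → . F c] has the dot before F: add [F → . L *]
  [F → . L *] has the dot before L: add [L → .], [L → . c B]
No further items can be added.

I₀ = { [E → . E L E], [E → . F c], [E' → . E], [F → . L *], [L → . c B], [L → .] }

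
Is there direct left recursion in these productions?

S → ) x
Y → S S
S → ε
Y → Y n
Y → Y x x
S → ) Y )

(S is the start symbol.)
Yes, Y is left-recursive

Direct left recursion occurs when N → N α for some non-terminal N (the right-hand side begins with the left-hand side itself).

S → ) x: starts with ')'
Y → S S: starts with S
S → ε: starts with ε
Y → Y n: LEFT RECURSIVE (starts with Y)
Y → Y x x: LEFT RECURSIVE (starts with Y)
S → ) Y ): starts with ')'

The grammar has direct left recursion on: Y.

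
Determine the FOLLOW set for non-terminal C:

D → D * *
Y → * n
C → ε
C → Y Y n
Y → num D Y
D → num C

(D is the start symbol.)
{ $, '*', 'num' }

To compute FOLLOW(C), find every occurrence of C on a right-hand side N → α C β: add FIRST(β) \ {ε}, and if β is empty or nullable also add FOLLOW(N). Iterate to a fixed point.

In D → num C: C is at the end, add FOLLOW(D)

The FOLLOW sets referred to above (computed the same way, to a fixed point):
  FOLLOW(D) = { $, '*', 'num' }

Taking the union: FOLLOW(C) = { $, '*', 'num' }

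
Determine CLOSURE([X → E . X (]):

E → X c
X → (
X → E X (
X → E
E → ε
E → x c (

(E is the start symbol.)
Start with: [X → E . X (]
  [X → E . X (] has the dot before X: add [X → . (], [X → . E X (], [X → . E]
  [X → . E X (] has the dot before E: add [E → . X c], [E → .], [E → . x c (]
No further items can be added.

CLOSURE = { [E → . X c], [E → . x c (], [E → .], [X → . (], [X → . E X (], [X → . E], [X → E . X (] }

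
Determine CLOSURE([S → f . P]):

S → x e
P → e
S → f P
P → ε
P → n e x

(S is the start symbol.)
{ [P → . e], [P → . n e x], [P → .], [S → f . P] }

Start with: [S → f . P]
  [S → f . P] has the dot before P: add [P → . e], [P → .], [P → . n e x]
No further items can be added.

CLOSURE = { [P → . e], [P → . n e x], [P → .], [S → f . P] }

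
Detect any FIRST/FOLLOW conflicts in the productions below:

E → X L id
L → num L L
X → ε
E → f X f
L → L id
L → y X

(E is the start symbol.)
No FIRST/FOLLOW conflicts.

Nullable non-terminals: X.
X has a nullable alternative but only one production, so nothing to check.

E, L have no nullable alternative, so no FIRST/FOLLOW check is needed there.

No FIRST/FOLLOW conflicts found.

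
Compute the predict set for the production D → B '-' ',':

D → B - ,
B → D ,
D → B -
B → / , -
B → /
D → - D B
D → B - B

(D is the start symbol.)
PREDICT(D → B '-' ',') = (FIRST(RHS) \ {ε}) ∪ (FOLLOW(D) if ε ∈ FIRST(RHS), i.e. RHS ⇒* ε)
FIRST(B) = { '-', '/' }
FIRST(B '-' ',') = { '-', '/' }
ε ∉ FIRST(B '-' ','), so FOLLOW(D) is not added.
PREDICT(D → B '-' ',') = { '-', '/' }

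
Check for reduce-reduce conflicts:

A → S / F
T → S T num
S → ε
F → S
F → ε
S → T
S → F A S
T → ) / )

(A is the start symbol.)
Augment with A' → A and build the canonical LR(0) collection (I0 = CLOSURE({[A' → . A]}), then GOTO on every symbol after a dot until no new states appear). It has 15 states:
  I0: { [A → . S / F], [A' → . A], [F → . S], [F → .], [S → . F A S], [S → . T], [S → .], [T → . ) / )], [T → . S T num] }  — shift, 2 reduces
  I1: { [T → ) . / )] }  — shift
  I2: { [A' → A .] }  — accept
  I3: { [A → . S / F], [F → . S], [F → .], [S → . F A S], [S → . T], [S → .], [S → F . A S], [T → . ) / )], [T → . S T num] }  — shift, 2 reduces
  I4: { [A → S . / F], [F → . S], [F → .], [F → S .], [S → . F A S], [S → . T], [S → .], [T → . ) / )], [T → . S T num], [T → S . T num] }  — shift, 3 reduces
  I5: { [S → T .] }  — reduce
  I6: { [A → S / . F], [F → . S], [F → .], [S → . F A S], [S → . T], [S → .], [T → . ) / )], [T → . S T num] }  — shift, 2 reduces
  I7: { [F → . S], [F → .], [F → S .], [S → . F A S], [S → . T], [S → .], [T → . ) / )], [T → . S T num], [T → S . T num] }  — shift, 3 reduces
  I8: { [S → T .], [T → S T . num] }  — shift, reduce
  I9: { [T → S T num .] }  — reduce
  I10: { [A → . S / F], [A → S / F .], [F → . S], [F → .], [S → . F A S], [S → . T], [S → .], [S → F . A S], [T → . ) / )], [T → . S T num] }  — shift, 3 reduces
  I11: { [F → . S], [F → .], [S → . F A S], [S → . T], [S → .], [S → F A . S], [T → . ) / )], [T → . S T num] }  — shift, 2 reduces
  I12: { [F → . S], [F → .], [F → S .], [S → . F A S], [S → . T], [S → .], [S → F A S .], [T → . ) / )], [T → . S T num], [T → S . T num] }  — shift, 4 reduces
  I13: { [T → ) / . )] }  — shift
  I14: { [T → ) / ) .] }  — reduce

I0 contains complete items [F → .], [S → .] — reduce-reduce conflict.
I3 contains complete items [F → .], [S → .] — reduce-reduce conflict.
I4 contains complete items [F → .], [F → S .], [S → .] — reduce-reduce conflict.
I6 contains complete items [F → .], [S → .] — reduce-reduce conflict.
I7 contains complete items [F → .], [F → S .], [S → .] — reduce-reduce conflict.
I10 contains complete items [A → S / F .], [F → .], [S → .] — reduce-reduce conflict.
I11 contains complete items [F → .], [S → .] — reduce-reduce conflict.
I12 contains complete items [F → .], [F → S .], [S → .], [S → F A S .] — reduce-reduce conflict.

Answer: Yes — I0: [F → .] vs [S → .]; I3: [F → .] vs [S → .]; I4: [F → .] vs [F → S .]; I6: [F → .] vs [S → .]; I7: [F → .] vs [F → S .]; I10: [A → S / F .] vs [F → .]; I11: [F → .] vs [S → .]; I12: [F → .] vs [F → S .]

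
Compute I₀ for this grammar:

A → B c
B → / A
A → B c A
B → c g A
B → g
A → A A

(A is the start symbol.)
{ [A → . A A], [A → . B c A], [A → . B c], [A' → . A], [B → . / A], [B → . c g A], [B → . g] }

First, augment the grammar with A' → A
I₀ = CLOSURE({ [A' → . A] }):
  [A' → . A] has the dot before A: add [A → . B c], [A → . B c A], [A → . A A]
  [A → . B c] has the dot before B: add [B → . / A], [B → . c g A], [B → . g]
No further items can be added.

I₀ = { [A → . A A], [A → . B c A], [A → . B c], [A' → . A], [B → . / A], [B → . c g A], [B → . g] }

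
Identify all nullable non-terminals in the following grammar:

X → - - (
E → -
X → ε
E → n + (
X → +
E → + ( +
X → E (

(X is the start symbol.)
{ 'X' }

ε-productions: X → ε
So X is immediately nullable.
No further non-terminal can be added: every production for the remaining non-terminals contains a terminal or a non-nullable non-terminal.
Nullable = { 'X' }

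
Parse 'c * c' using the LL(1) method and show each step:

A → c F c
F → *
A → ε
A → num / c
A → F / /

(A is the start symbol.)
LL(1) parsing maintains a stack (initially the start symbol over $) and the input. At each step: if the stack top is a terminal, match it against the current input token; if it is a non-terminal N, replace it with the RHS of M[N, lookahead] (the unique production whose predict set contains the lookahead).

Stack is shown with the top on the left.

Stack    Input    Action
------------------------
A $      c * c $  output A → c F c
c F c $  c * c $  match 'c'
F c $    * c $    output F → *
* c $    * c $    match '*'
c $      c $      match 'c'
$        $        accept

The string is accepted.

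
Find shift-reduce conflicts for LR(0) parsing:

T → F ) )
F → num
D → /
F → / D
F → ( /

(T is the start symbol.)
A shift-reduce conflict occurs when an LR(0) state has both:
  - a complete (reduce) item [A → α .] (dot at the end), and
  - a shift item [B → β . c γ] (dot before a terminal).

Augment with T' → T and build the canonical LR(0) collection (I0 = CLOSURE({[T' → . T]}), then GOTO on every symbol after a dot until no new states appear). It has 11 states:
  I0: { [F → . ( /], [F → . / D], [F → . num], [T → . F ) )], [T' → . T] }  — shift
  I1: { [F → ( . /] }  — shift
  I2: { [D → . /], [F → / . D] }  — shift
  I3: { [T → F . ) )] }  — shift
  I4: { [T' → T .] }  — accept
  I5: { [F → num .] }  — reduce
  I6: { [T → F ) . )] }  — shift
  I7: { [T → F ) ) .] }  — reduce
  I8: { [D → / .] }  — reduce
  I9: { [F → / D .] }  — reduce
  I10: { [F → ( / .] }  — reduce

No state contains both a complete item and a shift item.

Answer: No shift-reduce conflicts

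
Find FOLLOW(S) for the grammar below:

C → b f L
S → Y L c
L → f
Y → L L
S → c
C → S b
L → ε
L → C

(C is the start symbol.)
In C → S b: S is followed by b, add FIRST(b) \ {ε} = { 'b' }

Taking the union: FOLLOW(S) = { 'b' }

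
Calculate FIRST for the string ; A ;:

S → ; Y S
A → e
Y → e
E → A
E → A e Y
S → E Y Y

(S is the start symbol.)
{ ';' }

To compute FIRST(; A ;), process the symbols left to right:
Symbol ; is a terminal. Add ';' and stop.
FIRST(; A ;) = { ';' }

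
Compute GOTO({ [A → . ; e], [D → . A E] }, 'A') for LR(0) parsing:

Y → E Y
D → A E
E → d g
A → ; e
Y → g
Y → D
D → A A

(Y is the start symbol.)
{ [D → A . E], [E → . d g] }

GOTO(I, 'A') = CLOSURE({ [A → αX.β] : [A → α.Xβ] ∈ I, X = 'A' })

Items with dot before 'A', with the dot advanced:
  [D → . A E] → [D → A . E]
Closure of the advanced items:
  [D → A . E] has the dot before E: add [E → . d g]

GOTO = { [D → A . E], [E → . d g] }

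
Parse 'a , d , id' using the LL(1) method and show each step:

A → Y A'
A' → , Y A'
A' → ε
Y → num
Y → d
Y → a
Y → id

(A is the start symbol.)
Stack is shown with the top on the left.

Stack     Input         Action
------------------------------
A $       a , d , id $  output A → Y A'
Y A' $    a , d , id $  output Y → a
a A' $    a , d , id $  match 'a'
A' $      , d , id $    output A' → , Y A'
, Y A' $  , d , id $    match ','
Y A' $    d , id $      output Y → d
d A' $    d , id $      match 'd'
A' $      , id $        output A' → , Y A'
, Y A' $  , id $        match ','
Y A' $    id $          output Y → id
id A' $   id $          match 'id'
A' $      $             output A' → ε
$         $             accept

The string is accepted.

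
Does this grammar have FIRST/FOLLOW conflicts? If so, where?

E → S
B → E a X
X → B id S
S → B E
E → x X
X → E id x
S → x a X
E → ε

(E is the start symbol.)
Yes. E → S with FOLLOW(E) on { 'a', 'x' }; E → x X with FOLLOW(E) on { 'x' }

A FIRST/FOLLOW conflict occurs when a non-terminal N has a nullable alternative N → β (β ⇒* ε) and another alternative N → α with FIRST(α) ∩ FOLLOW(N) ≠ ∅: on such a lookahead the parser cannot decide between expanding α and letting N vanish via β.

Nullable non-terminals: E.
FIRST sets used below: FIRST(S) = { 'a', 'x' }

E: nullable alternative(s) E → ε; FOLLOW(E) = { $, 'a', 'id', 'x' }
  E → S: FIRST \ {ε} = { 'a', 'x' } — overlaps FOLLOW(E) on { 'a', 'x' }: CONFLICT
  E → x X: FIRST \ {ε} = { 'x' } — overlaps FOLLOW(E) on { 'x' }: CONFLICT
  E → ε: FIRST \ {ε} = { } — this is the only nullable alternative, skip

B, S, X have no nullable alternative, so no FIRST/FOLLOW check is needed there.

So the grammar has 2 FIRST/FOLLOW conflicts (marked CONFLICT above).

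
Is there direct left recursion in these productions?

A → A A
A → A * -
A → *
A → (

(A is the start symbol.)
Direct left recursion occurs when N → N α for some non-terminal N (the right-hand side begins with the left-hand side itself).

A → A A: LEFT RECURSIVE (starts with A)
A → A * -: LEFT RECURSIVE (starts with A)
A → *: starts with '*'
A → (: starts with '('

The grammar has direct left recursion on: A.

Answer: Yes, A is left-recursive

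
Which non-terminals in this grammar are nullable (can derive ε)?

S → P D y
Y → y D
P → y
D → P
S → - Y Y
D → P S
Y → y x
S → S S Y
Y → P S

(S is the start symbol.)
None

There are no ε-productions, so no non-terminal can derive ε.
No non-terminals are nullable.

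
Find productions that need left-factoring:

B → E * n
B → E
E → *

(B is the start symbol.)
Left-factoring is needed when two productions for the same non-terminal
share a common prefix on the right-hand side.

Productions for B:
  B → E * n
  B → E

Found common prefix 'E' in productions for B

Answer: Yes, B has productions with common prefix 'E'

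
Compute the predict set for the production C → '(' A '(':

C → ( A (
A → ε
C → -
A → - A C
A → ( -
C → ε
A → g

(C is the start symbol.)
{ '(' }

PREDICT(C → '(' A '(') = (FIRST(RHS) \ {ε}) ∪ (FOLLOW(C) if ε ∈ FIRST(RHS), i.e. RHS ⇒* ε)
FIRST('(' A '(') = { '(' }
ε ∉ FIRST('(' A '('), so FOLLOW(C) is not added.
PREDICT(C → '(' A '(') = { '(' }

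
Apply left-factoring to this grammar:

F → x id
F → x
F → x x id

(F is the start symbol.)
F → x F'
F' → id
F' → ε
F' → x id

Left-factoring transforms A → αβ₁ | αβ₂ into A → αA' and A' → β₁ | β₂
(α is the longest common prefix among the alternatives). Repeat until
no nonterminal has two alternatives with a common prefix.

Round 1: F has alternatives sharing prefix 'x'. Introduce F': F → x F'
  Add: F' → id
  Add: F' → ε
  Add: F' → x id

No remaining common prefixes — done.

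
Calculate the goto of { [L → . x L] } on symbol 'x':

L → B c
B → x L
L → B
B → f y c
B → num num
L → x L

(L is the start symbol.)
GOTO(I, 'x') = CLOSURE({ [A → αX.β] : [A → α.Xβ] ∈ I, X = 'x' })

Items with dot before 'x', with the dot advanced:
  [L → . x L] → [L → x . L]
Closure of the advanced items:
  [L → x . L] has the dot before L: add [L → . B c], [L → . B], [L → . x L]
  [L → . B c] has the dot before B: add [B → . x L], [B → . f y c], [B → . num num]

GOTO = { [B → . f y c], [B → . num num], [B → . x L], [L → . B c], [L → . B], [L → . x L], [L → x . L] }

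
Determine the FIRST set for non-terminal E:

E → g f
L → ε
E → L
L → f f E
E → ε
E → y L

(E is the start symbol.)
To compute FIRST(E), examine every production with E on the left-hand side, reading each right-hand side left to right until a non-nullable symbol is reached.

FIRST sets of the other non-terminals involved (by the same procedure, iterated to a fixed point):
  FIRST(L) = { 'f', ε }

From E → g f:
  - g is a terminal: add 'g' and stop
From E → L:
  - L is a non-terminal: add FIRST(L) \ {ε} = { 'f' }
    L is nullable and nothing follows, so the whole right-hand side can vanish: ε ∈ FIRST(E)
From E → ε:
  - ε-production, so ε ∈ FIRST(E)
From E → y L:
  - y is a terminal: add 'y' and stop

Collecting: FIRST(E) = { 'f', 'g', 'y', ε }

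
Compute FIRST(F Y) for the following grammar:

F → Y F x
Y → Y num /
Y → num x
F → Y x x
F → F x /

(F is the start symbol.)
{ 'num' }

FIRST sets of the non-terminals involved (from the grammar, by fixed-point iteration):
  FIRST(F) = { 'num' }

To compute FIRST(F Y), process the symbols left to right:
Symbol F is a non-terminal. Add FIRST(F) \ {ε} = { 'num' }
F is not nullable (ε ∉ FIRST(F)), so stop here.
FIRST(F Y) = { 'num' }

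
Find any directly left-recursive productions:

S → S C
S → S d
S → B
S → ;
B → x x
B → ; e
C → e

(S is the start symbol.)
Yes, S is left-recursive

S → S C: LEFT RECURSIVE (starts with S)
S → S d: LEFT RECURSIVE (starts with S)
S → B: starts with B
S → ;: starts with ';'
B → x x: starts with x
B → ; e: starts with ';'
C → e: starts with e

The grammar has direct left recursion on: S.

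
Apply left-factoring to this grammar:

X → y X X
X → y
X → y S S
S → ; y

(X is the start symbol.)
X → y X'
X' → X X
X' → ε
X' → S S
S → ; y

Left-factoring transforms A → αβ₁ | αβ₂ into A → αA' and A' → β₁ | β₂
(α is the longest common prefix among the alternatives). Repeat until
no nonterminal has two alternatives with a common prefix.

Round 1: X has alternatives sharing prefix 'y'. Introduce X': X → y X'
  Add: X' → X X
  Add: X' → ε
  Add: X' → S S

No remaining common prefixes — done.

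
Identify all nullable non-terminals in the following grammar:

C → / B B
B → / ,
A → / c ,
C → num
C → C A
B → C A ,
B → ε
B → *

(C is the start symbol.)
{ 'B' }

ε-productions: B → ε
So B is immediately nullable.
No further non-terminal can be added: every production for the remaining non-terminals contains a terminal or a non-nullable non-terminal.
Nullable = { 'B' }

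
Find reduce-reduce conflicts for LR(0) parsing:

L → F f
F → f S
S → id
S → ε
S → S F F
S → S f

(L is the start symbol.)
Yes — I7: [S → .] vs [S → S f .]

A reduce-reduce conflict occurs when an LR(0) state has two complete items [A → α .] and [B → β .] — both call for a reduction, and with no lookahead the parser cannot choose between them.

Augment with L' → L and build the canonical LR(0) collection (I0 = CLOSURE({[L' → . L]}), then GOTO on every symbol after a dot until no new states appear). It has 10 states:
  I0: { [F → . f S], [L → . F f], [L' → . L] }  — shift
  I1: { [L → F . f] }  — shift
  I2: { [L' → L .] }  — accept
  I3: { [F → f . S], [S → . S F F], [S → . S f], [S → . id], [S → .] }  — shift, reduce
  I4: { [F → . f S], [F → f S .], [S → S . F F], [S → S . f] }  — shift, reduce
  I5: { [S → id .] }  — reduce
  I6: { [F → . f S], [S → S F . F] }  — shift
  I7: { [F → f . S], [S → . S F F], [S → . S f], [S → . id], [S → .], [S → S f .] }  — shift, 2 reduces
  I8: { [S → S F F .] }  — reduce
  I9: { [L → F f .] }  — reduce

I7 contains complete items [S → .], [S → S f .] — reduce-reduce conflict.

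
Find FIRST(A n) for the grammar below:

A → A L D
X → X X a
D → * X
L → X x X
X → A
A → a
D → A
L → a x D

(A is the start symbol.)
{ 'a' }

FIRST sets of the non-terminals involved (from the grammar, by fixed-point iteration):
  FIRST(A) = { 'a' }

To compute FIRST(A n), process the symbols left to right:
Symbol A is a non-terminal. Add FIRST(A) \ {ε} = { 'a' }
A is not nullable (ε ∉ FIRST(A)), so stop here.
FIRST(A n) = { 'a' }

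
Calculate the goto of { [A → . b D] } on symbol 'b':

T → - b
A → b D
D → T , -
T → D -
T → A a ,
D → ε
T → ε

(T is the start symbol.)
{ [A → . b D], [A → b . D], [D → . T , -], [D → .], [T → . - b], [T → . A a ,], [T → . D -], [T → .] }

GOTO(I, 'b') = CLOSURE({ [A → αX.β] : [A → α.Xβ] ∈ I, X = 'b' })

Items with dot before 'b', with the dot advanced:
  [A → . b D] → [A → b . D]
Closure of the advanced items:
  [A → b . D] has the dot before D: add [D → . T , -], [D → .]
  [D → . T , -] has the dot before T: add [T → . - b], [T → . D -], [T → . A a ,], [T → .]
  [T → . A a ,] has the dot before A: add [A → . b D]

GOTO = { [A → . b D], [A → b . D], [D → . T , -], [D → .], [T → . - b], [T → . A a ,], [T → . D -], [T → .] }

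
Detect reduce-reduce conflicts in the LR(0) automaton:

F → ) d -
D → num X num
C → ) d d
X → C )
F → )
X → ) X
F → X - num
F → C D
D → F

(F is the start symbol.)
Yes — I7: [F → ) .] vs [X → C ) .]

A reduce-reduce conflict occurs when an LR(0) state has two complete items [A → α .] and [B → β .] — both call for a reduction, and with no lookahead the parser cannot choose between them.

Augment with F' → F and build the canonical LR(0) collection (I0 = CLOSURE({[F' → . F]}), then GOTO on every symbol after a dot until no new states appear). It has 21 states:
  I0: { [C → . ) d d], [F → . ) d -], [F → . )], [F → . C D], [F → . X - num], [F' → . F], [X → . ) X], [X → . C )] }  — shift
  I1: { [C → ) . d d], [C → . ) d d], [F → ) . d -], [F → ) .], [X → ) . X], [X → . ) X], [X → . C )] }  — shift, reduce
  I2: { [C → . ) d d], [D → . F], [D → . num X num], [F → . ) d -], [F → . )], [F → . C D], [F → . X - num], [F → C . D], [X → . ) X], [X → . C )], [X → C . )] }  — shift
  I3: { [F' → F .] }  — accept
  I4: { [F → X . - num] }  — shift
  I5: { [F → X - . num] }  — shift
  I6: { [F → X - num .] }  — reduce
  I7: { [C → ) . d d], [C → . ) d d], [F → ) . d -], [F → ) .], [X → ) . X], [X → . ) X], [X → . C )], [X → C ) .] }  — shift, 2 reduces
  I8: { [F → C D .] }  — reduce
  I9: { [D → F .] }  — reduce
  I10: { [C → . ) d d], [D → num . X num], [X → . ) X], [X → . C )] }  — shift
  I11: { [C → ) . d d], [C → . ) d d], [X → ) . X], [X → . ) X], [X → . C )] }  — shift
  I12: { [X → C . )] }  — shift
  I13: { [D → num X . num] }  — shift
  I14: { [D → num X num .] }  — reduce
  I15: { [X → C ) .] }  — reduce
  I16: { [X → ) X .] }  — reduce
  I17: { [C → ) d . d] }  — shift
  I18: { [C → ) d d .] }  — reduce
  I19: { [C → ) d . d], [F → ) d . -] }  — shift
  I20: { [F → ) d - .] }  — reduce

I7 contains complete items [F → ) .], [X → C ) .] — reduce-reduce conflict.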